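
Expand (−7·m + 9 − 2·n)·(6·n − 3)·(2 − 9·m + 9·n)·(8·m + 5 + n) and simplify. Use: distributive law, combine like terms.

−1779·m^2·n − 2874·m·n + 2343·m·n^2 + 3024·m^3·n − 1782·m^2·n^2 − 1134·m·n^3 + 1335·m^2 + 993·m − 1512·m^3 − 669·n + 2457·n^2 − 24·n^3 − 270 − 108·n^4

(−7·m + 9 − 2·n)·(6·n − 3)·(2 − 9·m + 9·n)·(8·m + 5 + n)
= (−42·m·n + 21·m + 54·n − 27 − 12·n^2 + 6·n)·(2 − 9·m + 9·n)·(8·m + 5 + n)    [distributive law]
= (−42·m·n + 21·m + 60·n − 27 − 12·n^2)·(2 − 9·m + 9·n)·(8·m + 5 + n)    [combine like terms]
= (−84·m·n + 378·m^2·n − 378·m·n^2 + 42·m − 189·m^2 + 189·m·n + 120·n − 540·m·n + 540·n^2 − 54 + 243·m − 243·n − 24·n^2 + 108·m·n^2 − 108·n^3)·(8·m + 5 + n)    [distributive law]
= (−435·m·n + 378·m^2·n − 270·m·n^2 + 285·m − 189·m^2 − 123·n + 516·n^2 − 54 − 108·n^3)·(8·m + 5 + n)    [combine like terms]
= −3480·m^2·n − 2175·m·n − 435·m·n^2 + 3024·m^3·n + 1890·m^2·n + 378·m^2·n^2 − 2160·m^2·n^2 − 1350·m·n^2 − 270·m·n^3 + 2280·m^2 + 1425·m + 285·m·n − 1512·m^3 − 945·m^2 − 189·m^2·n − 984·m·n − 615·n − 123·n^2 + 4128·m·n^2 + 2580·n^2 + 516·n^3 − 432·m − 270 − 54·n − 864·m·n^3 − 540·n^3 − 108·n^4    [distributive law]
= −1779·m^2·n − 2874·m·n + 2343·m·n^2 + 3024·m^3·n − 1782·m^2·n^2 − 1134·m·n^3 + 1335·m^2 + 993·m − 1512·m^3 − 669·n + 2457·n^2 − 24·n^3 − 270 − 108·n^4    [combine like terms]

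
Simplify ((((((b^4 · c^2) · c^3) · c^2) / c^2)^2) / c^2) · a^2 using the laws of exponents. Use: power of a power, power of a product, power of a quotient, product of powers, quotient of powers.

((((((b^4 · c^2) · c^3) · c^2) / c^2)^2) / c^2) · a^2
= ((((((b^4 · c^2) · c^3) · c^2)^2) / ((c^2)^2)) / c^2) · a^2    [power of a quotient]
= ((((((b^4 · c^2) · c^3)^2) · ((c^2)^2)) / ((c^2)^2)) / c^2) · a^2    [power of a product]
= ((((((b^4 · c^2)^2) · ((c^3)^2)) · ((c^2)^2)) / ((c^2)^2)) / c^2) · a^2    [power of a product]
= (((((((b^4)^2) · ((c^2)^2)) · ((c^3)^2)) · ((c^2)^2)) / ((c^2)^2)) / c^2) · a^2    [power of a product]
= (((((b^8 · ((c^2)^2)) · ((c^3)^2)) · ((c^2)^2)) / ((c^2)^2)) / c^2) · a^2    [power of a power]
= (((((b^8 · c^4) · ((c^3)^2)) · ((c^2)^2)) / ((c^2)^2)) / c^2) · a^2    [power of a power]
= (((((b^8 · c^4) · c^6) · ((c^2)^2)) / ((c^2)^2)) / c^2) · a^2    [power of a power]
= (((((b^8 · c^4) · c^6) · c^4) / ((c^2)^2)) / c^2) · a^2    [power of a power]
= (((((b^8 · c^4) · c^6) · c^4) / c^4) / c^2) · a^2    [power of a power]
= a^2·b^8·c^8    [quotient of powers; product of powers]

a^2·b^8·c^8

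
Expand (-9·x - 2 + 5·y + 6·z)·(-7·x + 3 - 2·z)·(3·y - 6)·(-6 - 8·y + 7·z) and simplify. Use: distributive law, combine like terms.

(-9·x - 2 + 5·y + 6·z)·(-7·x + 3 - 2·z)·(3·y - 6)·(-6 - 8·y + 7·z)
= (63·x² - 27·x + 18·x·z + 14·x - 6 + 4·z - 35·x·y + 15·y - 10·y·z - 42·x·z + 18·z - 12·z²)·(3·y - 6)·(-6 - 8·y + 7·z)    [distributive law]
= (63·x² - 13·x - 24·x·z - 6 + 22·z - 35·x·y + 15·y - 10·y·z - 12·z²)·(3·y - 6)·(-6 - 8·y + 7·z)    [combine like terms]
= (189·x²·y - 378·x² - 39·x·y + 78·x - 72·x·y·z + 144·x·z - 18·y + 36 + 66·y·z - 132·z - 105·x·y² + 210·x·y + 45·y² - 90·y - 30·y²·z + 60·y·z - 36·y·z² + 72·z²)·(-6 - 8·y + 7·z)    [distributive law]
= (189·x²·y - 378·x² + 171·x·y + 78·x - 72·x·y·z + 144·x·z - 108·y + 36 + 126·y·z - 132·z - 105·x·y² + 45·y² - 30·y²·z - 36·y·z² + 72·z²)·(-6 - 8·y + 7·z)    [combine like terms]
= -1134·x²·y - 1512·x²·y² + 1323·x²·y·z + 2268·x² + 3024·x²·y - 2646·x²·z - 1026·x·y - 1368·x·y² + 1197·x·y·z - 468·x - 624·x·y + 546·x·z + 432·x·y·z + 576·x·y²·z - 504·x·y·z² - 864·x·z - 1152·x·y·z + 1008·x·z² + 648·y + 864·y² - 756·y·z - 216 - 288·y + 252·z - 756·y·z - 1008·y²·z + 882·y·z² + 792·z + 1056·y·z - 924·z² + 630·x·y² + 840·x·y³ - 735·x·y²·z - 270·y² - 360·y³ + 315·y²·z + 180·y²·z + 240·y³·z - 210·y²·z² + 216·y·z² + 288·y²·z² - 252·y·z³ - 432·z² - 576·y·z² + 504·z³    [distributive law]
= 1890·x²·y - 1512·x²·y² + 1323·x²·y·z + 2268·x² - 2646·x²·z - 1650·x·y - 738·x·y² + 477·x·y·z - 468·x - 318·x·z - 159·x·y²·z - 504·x·y·z² + 1008·x·z² + 360·y + 594·y² - 456·y·z - 216 + 1044·z - 513·y²·z + 522·y·z² - 1356·z² + 840·x·y³ - 360·y³ + 240·y³·z + 78·y²·z² - 252·y·z³ + 504·z³    [combine like terms]

1890·x²·y - 1512·x²·y² + 1323·x²·y·z + 2268·x² - 2646·x²·z - 1650·x·y - 738·x·y² + 477·x·y·z - 468·x - 318·x·z - 159·x·y²·z - 504·x·y·z² + 1008·x·z² + 360·y + 594·y² - 456·y·z - 216 + 1044·z - 513·y²·z + 522·y·z² - 1356·z² + 840·x·y³ - 360·y³ + 240·y³·z + 78·y²·z² - 252·y·z³ + 504·z³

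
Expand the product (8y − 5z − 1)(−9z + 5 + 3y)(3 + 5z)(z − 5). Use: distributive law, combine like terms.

2099yz^2 + 491yz − 435yz^3 − 555y − 528y^2z − 360y^2 + 120y^2z^2 − 1070z^3 − 348z^2 + 225z^4 + 350z + 75

(8y − 5z − 1)(−9z + 5 + 3y)(3 + 5z)(z − 5)
= (−72yz + 40y + 24y^2 + 45z^2 − 25z − 15yz + 9z − 5 − 3y)(3 + 5z)(z − 5)    [distributive law]
= (−87yz + 37y + 24y^2 + 45z^2 − 16z − 5)(3 + 5z)(z − 5)    [combine like terms]
= (−261yz − 435yz^2 + 111y + 185yz + 72y^2 + 120y^2z + 135z^2 + 225z^3 − 48z − 80z^2 − 15 − 25z)(z − 5)    [distributive law]
= (−76yz − 435yz^2 + 111y + 72y^2 + 120y^2z + 55z^2 + 225z^3 − 73z − 15)(z − 5)    [combine like terms]
= −76yz^2 + 380yz − 435yz^3 + 2175yz^2 + 111yz − 555y + 72y^2z − 360y^2 + 120y^2z^2 − 600y^2z + 55z^3 − 275z^2 + 225z^4 − 1125z^3 − 73z^2 + 365z − 15z + 75    [distributive law]
= 2099yz^2 + 491yz − 435yz^3 − 555y − 528y^2z − 360y^2 + 120y^2z^2 − 1070z^3 − 348z^2 + 225z^4 + 350z + 75    [combine like terms]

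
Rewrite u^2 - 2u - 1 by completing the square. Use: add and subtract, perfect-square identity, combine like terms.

(u - 1)^2 - 2

u^2 - 2u - 1
= u^2 - 2u + 1 - 1 - 1    [add and subtract 1]
= (u - 1)^2 - 1 - 1    [perfect-square identity]
= (u - 1)^2 - 2    [combine constants]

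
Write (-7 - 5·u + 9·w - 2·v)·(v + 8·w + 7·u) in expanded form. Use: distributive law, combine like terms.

(-7 - 5·u + 9·w - 2·v)·(v + 8·w + 7·u)
= -7·v - 56·w - 49·u - 5·u·v - 40·u·w - 35·u^2 + 9·v·w + 72·w^2 + 63·u·w - 2·v^2 - 16·v·w - 14·u·v    [distributive law]
= -7·v - 56·w - 49·u - 19·u·v + 23·u·w - 35·u^2 - 7·v·w + 72·w^2 - 2·v^2    [combine like terms]

-7·v - 56·w - 49·u - 19·u·v + 23·u·w - 35·u^2 - 7·v·w + 72·w^2 - 2·v^2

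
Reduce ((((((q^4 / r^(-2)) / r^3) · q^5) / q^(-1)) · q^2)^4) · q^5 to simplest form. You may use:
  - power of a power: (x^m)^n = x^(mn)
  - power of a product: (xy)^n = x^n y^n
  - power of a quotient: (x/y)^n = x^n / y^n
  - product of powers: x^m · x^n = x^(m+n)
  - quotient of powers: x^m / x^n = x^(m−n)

q^53r^(-4)

((((((q^4 / r^(-2)) / r^3) · q^5) / q^(-1)) · q^2)^4) · q^5
= ((((((q^4 / r^(-2)) / r^3) · q^5) / q^(-1))^4) · ((q^2)^4)) · q^5    [power of a product]
= ((((((q^4 / r^(-2)) / r^3) · q^5)^4) / ((q^(-1))^4)) · ((q^2)^4)) · q^5    [power of a quotient]
= ((((((q^4 / r^(-2)) / r^3)^4) · ((q^5)^4)) / ((q^(-1))^4)) · ((q^2)^4)) · q^5    [power of a product]
= ((((((q^4 / r^(-2))^4) / ((r^3)^4)) · ((q^5)^4)) / ((q^(-1))^4)) · ((q^2)^4)) · q^5    [power of a quotient]
= (((((((q^4)^4) / ((r^(-2))^4)) / ((r^3)^4)) · ((q^5)^4)) / ((q^(-1))^4)) · ((q^2)^4)) · q^5    [power of a quotient]
= (((((q^16 / ((r^(-2))^4)) / ((r^3)^4)) · ((q^5)^4)) / ((q^(-1))^4)) · ((q^2)^4)) · q^5    [power of a power]
= (((((q^16 / r^(-8)) / ((r^3)^4)) · ((q^5)^4)) / ((q^(-1))^4)) · ((q^2)^4)) · q^5    [power of a power]
= (((((q^16 / r^(-8)) / r^12) · ((q^5)^4)) / ((q^(-1))^4)) · ((q^2)^4)) · q^5    [power of a power]
= (((((q^16 / r^(-8)) / r^12) · q^20) / ((q^(-1))^4)) · ((q^2)^4)) · q^5    [power of a power]
= (((((q^16 / r^(-8)) / r^12) · q^20) / q^(-4)) · ((q^2)^4)) · q^5    [power of a power]
= (((((q^16 / r^(-8)) / r^12) · q^20) / q^(-4)) · q^8) · q^5    [power of a power]
= q^53r^(-4)    [quotient of powers; product of powers]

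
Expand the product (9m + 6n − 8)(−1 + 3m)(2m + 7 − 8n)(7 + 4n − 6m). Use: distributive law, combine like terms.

2151m^2 − 3036m^2n − 360m^3 − 1841m + 2422mn + 216mn^2 + 1296m^3n − 324m^4 + 144m^2n^2 − 518n − 88n^2 + 192n^3 − 576mn^3 + 392

(9m + 6n − 8)(−1 + 3m)(2m + 7 − 8n)(7 + 4n − 6m)
= (−9m + 27m^2 − 6n + 18mn + 8 − 24m)(2m + 7 − 8n)(7 + 4n − 6m)    [distributive law]
= (−33m + 27m^2 − 6n + 18mn + 8)(2m + 7 − 8n)(7 + 4n − 6m)    [combine like terms]
= (−66m^2 − 231m + 264mn + 54m^3 + 189m^2 − 216m^2n − 12mn − 42n + 48n^2 + 36m^2n + 126mn − 144mn^2 + 16m + 56 − 64n)(7 + 4n − 6m)    [distributive law]
= (123m^2 − 215m + 378mn + 54m^3 − 180m^2n − 106n + 48n^2 − 144mn^2 + 56)(7 + 4n − 6m)    [combine like terms]
= 861m^2 + 492m^2n − 738m^3 − 1505m − 860mn + 1290m^2 + 2646mn + 1512mn^2 − 2268m^2n + 378m^3 + 216m^3n − 324m^4 − 1260m^2n − 720m^2n^2 + 1080m^3n − 742n − 424n^2 + 636mn + 336n^2 + 192n^3 − 288mn^2 − 1008mn^2 − 576mn^3 + 864m^2n^2 + 392 + 224n − 336m    [distributive law]
= 2151m^2 − 3036m^2n − 360m^3 − 1841m + 2422mn + 216mn^2 + 1296m^3n − 324m^4 + 144m^2n^2 − 518n − 88n^2 + 192n^3 − 576mn^3 + 392    [combine like terms]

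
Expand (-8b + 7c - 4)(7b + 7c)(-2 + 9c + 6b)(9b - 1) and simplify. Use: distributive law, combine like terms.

(-8b + 7c - 4)(7b + 7c)(-2 + 9c + 6b)(9b - 1)
= (-56b² - 56bc + 49bc + 49c² - 28b - 28c)(-2 + 9c + 6b)(9b - 1)    [distributive law]
= (-56b² - 7bc + 49c² - 28b - 28c)(-2 + 9c + 6b)(9b - 1)    [combine like terms]
= (112b² - 504b²c - 336b³ + 14bc - 63bc² - 42b²c - 98c² + 441c³ + 294bc² + 56b - 252bc - 168b² + 56c - 252c² - 168bc)(9b - 1)    [distributive law]
= (-56b² - 546b²c - 336b³ - 406bc + 231bc² - 350c² + 441c³ + 56b + 56c)(9b - 1)    [combine like terms]
= -504b³ + 56b² - 4914b³c + 546b²c - 3024b⁴ + 336b³ - 3654b²c + 406bc + 2079b²c² - 231bc² - 3150bc² + 350c² + 3969bc³ - 441c³ + 504b² - 56b + 504bc - 56c    [distributive law]
= -168b³ + 560b² - 4914b³c - 3108b²c - 3024b⁴ + 910bc + 2079b²c² - 3381bc² + 350c² + 3969bc³ - 441c³ - 56b - 56c    [combine like terms]

-168b³ + 560b² - 4914b³c - 3108b²c - 3024b⁴ + 910bc + 2079b²c² - 3381bc² + 350c² + 3969bc³ - 441c³ - 56b - 56c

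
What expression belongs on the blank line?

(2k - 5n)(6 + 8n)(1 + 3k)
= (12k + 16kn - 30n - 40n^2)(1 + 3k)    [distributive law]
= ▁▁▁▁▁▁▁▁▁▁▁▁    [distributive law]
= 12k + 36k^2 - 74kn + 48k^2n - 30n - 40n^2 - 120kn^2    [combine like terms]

Applying distributive law to the line above:

12k + 36k^2 + 16kn + 48k^2n - 30n - 90kn - 40n^2 - 120kn^2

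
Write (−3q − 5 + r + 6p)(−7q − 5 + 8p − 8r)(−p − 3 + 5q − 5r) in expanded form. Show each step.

(−3q − 5 + r + 6p)(−7q − 5 + 8p − 8r)(−p − 3 + 5q − 5r)
= (21q^2 + 15q − 24pq + 24qr + 35q + 25 − 40p + 40r − 7qr − 5r + 8pr − 8r^2 − 42pq − 30p + 48p^2 − 48pr)(−p − 3 + 5q − 5r)    [distributive law]
= (21q^2 + 50q − 66pq + 17qr + 25 − 70p + 35r − 40pr − 8r^2 + 48p^2)(−p − 3 + 5q − 5r)    [combine like terms]
= −21pq^2 − 63q^2 + 105q^3 − 105q^2r − 50pq − 150q + 250q^2 − 250qr + 66p^2q + 198pq − 330pq^2 + 330pqr − 17pqr − 51qr + 85q^2r − 85qr^2 − 25p − 75 + 125q − 125r + 70p^2 + 210p − 350pq + 350pr − 35pr − 105r + 175qr − 175r^2 + 40p^2r + 120pr − 200pqr + 200pr^2 + 8pr^2 + 24r^2 − 40qr^2 + 40r^3 − 48p^3 − 144p^2 + 240p^2q − 240p^2r    [distributive law]
= −351pq^2 + 187q^2 + 105q^3 − 20q^2r − 202pq − 25q − 126qr + 306p^2q + 113pqr − 125qr^2 + 185p − 75 − 230r − 74p^2 + 435pr − 151r^2 − 200p^2r + 208pr^2 + 40r^3 − 48p^3    [combine like terms]

−351pq^2 + 187q^2 + 105q^3 − 20q^2r − 202pq − 25q − 126qr + 306p^2q + 113pqr − 125qr^2 + 185p − 75 − 230r − 74p^2 + 435pr − 151r^2 − 200p^2r + 208pr^2 + 40r^3 − 48p^3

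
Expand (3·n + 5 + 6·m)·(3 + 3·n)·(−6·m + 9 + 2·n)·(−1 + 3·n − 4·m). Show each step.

(3·n + 5 + 6·m)·(3 + 3·n)·(−6·m + 9 + 2·n)·(−1 + 3·n − 4·m)
= (9·n + 9·n² + 15 + 15·n + 18·m + 18·m·n)·(−6·m + 9 + 2·n)·(−1 + 3·n − 4·m)    [distributive law]
= (24·n + 9·n² + 15 + 18·m + 18·m·n)·(−6·m + 9 + 2·n)·(−1 + 3·n − 4·m)    [combine like terms]
= (−144·m·n + 216·n + 48·n² − 54·m·n² + 81·n² + 18·n³ − 90·m + 135 + 30·n − 108·m² + 162·m + 36·m·n − 108·m²·n + 162·m·n + 36·m·n²)·(−1 + 3·n − 4·m)    [distributive law]
= (54·m·n + 246·n + 129·n² − 18·m·n² + 18·n³ + 72·m + 135 − 108·m² − 108·m²·n)·(−1 + 3·n − 4·m)    [combine like terms]
= −54·m·n + 162·m·n² − 216·m²·n − 246·n + 738·n² − 984·m·n − 129·n² + 387·n³ − 516·m·n² + 18·m·n² − 54·m·n³ + 72·m²·n² − 18·n³ + 54·n⁴ − 72·m·n³ − 72·m + 216·m·n − 288·m² − 135 + 405·n − 540·m + 108·m² − 324·m²·n + 432·m³ + 108·m²·n − 324·m²·n² + 432·m³·n    [distributive law]
= −822·m·n − 336·m·n² − 432·m²·n + 159·n + 609·n² + 369·n³ − 126·m·n³ − 252·m²·n² + 54·n⁴ − 612·m − 180·m² − 135 + 432·m³ + 432·m³·n    [combine like terms]

−822·m·n − 336·m·n² − 432·m²·n + 159·n + 609·n² + 369·n³ − 126·m·n³ − 252·m²·n² + 54·n⁴ − 612·m − 180·m² − 135 + 432·m³ + 432·m³·n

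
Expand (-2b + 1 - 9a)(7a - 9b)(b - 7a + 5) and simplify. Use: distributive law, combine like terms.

(-2b + 1 - 9a)(7a - 9b)(b - 7a + 5)
= (-14ab + 18b^2 + 7a - 9b - 63a^2 + 81ab)(b - 7a + 5)    [distributive law]
= (67ab + 18b^2 + 7a - 9b - 63a^2)(b - 7a + 5)    [combine like terms]
= 67ab^2 - 469a^2b + 335ab + 18b^3 - 126ab^2 + 90b^2 + 7ab - 49a^2 + 35a - 9b^2 + 63ab - 45b - 63a^2b + 441a^3 - 315a^2    [distributive law]
= -59ab^2 - 532a^2b + 405ab + 18b^3 + 81b^2 - 364a^2 + 35a - 45b + 441a^3    [combine like terms]

-59ab^2 - 532a^2b + 405ab + 18b^3 + 81b^2 - 364a^2 + 35a - 45b + 441a^3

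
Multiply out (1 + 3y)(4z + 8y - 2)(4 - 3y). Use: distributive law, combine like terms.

16z + 36yz + 14y + 90y^2 - 8 - 36y^2z - 72y^3

(1 + 3y)(4z + 8y - 2)(4 - 3y)
= (4z + 8y - 2 + 12yz + 24y^2 - 6y)(4 - 3y)    [distributive law]
= (4z + 2y - 2 + 12yz + 24y^2)(4 - 3y)    [combine like terms]
= 16z - 12yz + 8y - 6y^2 - 8 + 6y + 48yz - 36y^2z + 96y^2 - 72y^3    [distributive law]
= 16z + 36yz + 14y + 90y^2 - 8 - 36y^2z - 72y^3    [combine like terms]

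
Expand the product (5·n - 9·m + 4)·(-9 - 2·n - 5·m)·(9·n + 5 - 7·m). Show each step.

(5·n - 9·m + 4)·(-9 - 2·n - 5·m)·(9·n + 5 - 7·m)
= (-45·n - 10·n^2 - 25·m·n + 81·m + 18·m·n + 45·m^2 - 36 - 8·n - 20·m)·(9·n + 5 - 7·m)    [distributive law]
= (-53·n - 10·n^2 - 7·m·n + 61·m + 45·m^2 - 36)·(9·n + 5 - 7·m)    [combine like terms]
= -477·n^2 - 265·n + 371·m·n - 90·n^3 - 50·n^2 + 70·m·n^2 - 63·m·n^2 - 35·m·n + 49·m^2·n + 549·m·n + 305·m - 427·m^2 + 405·m^2·n + 225·m^2 - 315·m^3 - 324·n - 180 + 252·m    [distributive law]
= -527·n^2 - 589·n + 885·m·n - 90·n^3 + 7·m·n^2 + 454·m^2·n + 557·m - 202·m^2 - 315·m^3 - 180    [combine like terms]

-527·n^2 - 589·n + 885·m·n - 90·n^3 + 7·m·n^2 + 454·m^2·n + 557·m - 202·m^2 - 315·m^3 - 180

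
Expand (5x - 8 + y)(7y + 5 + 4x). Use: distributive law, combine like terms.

39xy - 7x + 20x^2 - 51y - 40 + 7y^2

(5x - 8 + y)(7y + 5 + 4x)
= 35xy + 25x + 20x^2 - 56y - 40 - 32x + 7y^2 + 5y + 4xy    [distributive law]
= 39xy - 7x + 20x^2 - 51y - 40 + 7y^2    [combine like terms]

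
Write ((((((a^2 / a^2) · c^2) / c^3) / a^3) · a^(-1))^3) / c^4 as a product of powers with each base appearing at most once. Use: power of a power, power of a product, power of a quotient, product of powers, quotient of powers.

a^(-12)c^(-7)

((((((a^2 / a^2) · c^2) / c^3) / a^3) · a^(-1))^3) / c^4
= ((((((a^2 / a^2) · c^2) / c^3) / a^3)^3) · ((a^(-1))^3)) / c^4    [power of a product]
= ((((((a^2 / a^2) · c^2) / c^3)^3) / ((a^3)^3)) · ((a^(-1))^3)) / c^4    [power of a quotient]
= ((((((a^2 / a^2) · c^2)^3) / ((c^3)^3)) / ((a^3)^3)) · ((a^(-1))^3)) / c^4    [power of a quotient]
= ((((((a^2 / a^2)^3) · ((c^2)^3)) / ((c^3)^3)) / ((a^3)^3)) · ((a^(-1))^3)) / c^4    [power of a product]
= (((((((a^2)^3) / ((a^2)^3)) · ((c^2)^3)) / ((c^3)^3)) / ((a^3)^3)) · ((a^(-1))^3)) / c^4    [power of a quotient]
= (((((a^6 / ((a^2)^3)) · ((c^2)^3)) / ((c^3)^3)) / ((a^3)^3)) · ((a^(-1))^3)) / c^4    [power of a power]
= (((((a^6 / a^6) · ((c^2)^3)) / ((c^3)^3)) / ((a^3)^3)) · ((a^(-1))^3)) / c^4    [power of a power]
= ((((a^0 · ((c^2)^3)) / ((c^3)^3)) / ((a^3)^3)) · ((a^(-1))^3)) / c^4    [quotient of powers]
= ((((a^0 · c^6) / ((c^3)^3)) / ((a^3)^3)) · ((a^(-1))^3)) / c^4    [power of a power]
= ((((a^0 · c^6) / c^9) / ((a^3)^3)) · ((a^(-1))^3)) / c^4    [power of a power]
= ((((a^0 · c^6) / c^9) / a^9) · ((a^(-1))^3)) / c^4    [power of a power]
= ((((a^0 · c^6) / c^9) / a^9) · a^(-3)) / c^4    [power of a power]
= a^(-12)c^(-7)    [quotient of powers; product of powers]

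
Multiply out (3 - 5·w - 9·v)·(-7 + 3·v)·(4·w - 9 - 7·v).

(3 - 5·w - 9·v)·(-7 + 3·v)·(4·w - 9 - 7·v)
= (-21 + 9·v + 35·w - 15·v·w + 63·v - 27·v²)·(4·w - 9 - 7·v)    [distributive law]
= (-21 + 72·v + 35·w - 15·v·w - 27·v²)·(4·w - 9 - 7·v)    [combine like terms]
= -84·w + 189 + 147·v + 288·v·w - 648·v - 504·v² + 140·w² - 315·w - 245·v·w - 60·v·w² + 135·v·w + 105·v²·w - 108·v²·w + 243·v² + 189·v³    [distributive law]
= -399·w + 189 - 501·v + 178·v·w - 261·v² + 140·w² - 60·v·w² - 3·v²·w + 189·v³    [combine like terms]

-399·w + 189 - 501·v + 178·v·w - 261·v² + 140·w² - 60·v·w² - 3·v²·w + 189·v³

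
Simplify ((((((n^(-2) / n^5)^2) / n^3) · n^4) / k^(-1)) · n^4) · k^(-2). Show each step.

((((((n^(-2) / n^5)^2) / n^3) · n^4) / k^(-1)) · n^4) · k^(-2)
= (((((((n^(-2))^2) / ((n^5)^2)) / n^3) · n^4) / k^(-1)) · n^4) · k^(-2)    [power of a quotient]
= (((((n^(-4) / ((n^5)^2)) / n^3) · n^4) / k^(-1)) · n^4) · k^(-2)    [power of a power]
= (((((n^(-4) / n^10) / n^3) · n^4) / k^(-1)) · n^4) · k^(-2)    [power of a power]
= ((((n^(-14) / n^3) · n^4) / k^(-1)) · n^4) · k^(-2)    [quotient of powers]
= (((n^(-17) · n^4) / k^(-1)) · n^4) · k^(-2)    [quotient of powers]
= ((n^(-13) / k^(-1)) · n^4) · k^(-2)    [product of powers]
= k^(-1)n^(-9)    [quotient of powers; product of powers]

k^(-1)n^(-9)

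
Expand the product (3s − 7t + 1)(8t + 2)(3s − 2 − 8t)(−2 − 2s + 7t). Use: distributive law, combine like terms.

210s²t − 144s³t + 1224s²t² + 194st − 398st² − 3416st³ − 24s² − 36s³ + 20s − 348t² + 224t³ + 3136t⁴ − 20t + 8

(3s − 7t + 1)(8t + 2)(3s − 2 − 8t)(−2 − 2s + 7t)
= (24st + 6s − 56t² − 14t + 8t + 2)(3s − 2 − 8t)(−2 − 2s + 7t)    [distributive law]
= (24st + 6s − 56t² − 6t + 2)(3s − 2 − 8t)(−2 − 2s + 7t)    [combine like terms]
= (72s²t − 48st − 192st² + 18s² − 12s − 48st − 168st² + 112t² + 448t³ − 18st + 12t + 48t² + 6s − 4 − 16t)(−2 − 2s + 7t)    [distributive law]
= (72s²t − 114st − 360st² + 18s² − 6s + 160t² + 448t³ − 4t − 4)(−2 − 2s + 7t)    [combine like terms]
= −144s²t − 144s³t + 504s²t² + 228st + 228s²t − 798st² + 720st² + 720s²t² − 2520st³ − 36s² − 36s³ + 126s²t + 12s + 12s² − 42st − 320t² − 320st² + 1120t³ − 896t³ − 896st³ + 3136t⁴ + 8t + 8st − 28t² + 8 + 8s − 28t    [distributive law]
= 210s²t − 144s³t + 1224s²t² + 194st − 398st² − 3416st³ − 24s² − 36s³ + 20s − 348t² + 224t³ + 3136t⁴ − 20t + 8    [combine like terms]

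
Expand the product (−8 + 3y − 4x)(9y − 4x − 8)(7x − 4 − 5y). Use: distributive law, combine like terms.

−800xy + 64y + 372y^2 + 384x^2 + 192x − 256 + 429xy^2 − 135y^3 − 416x^2y + 112x^3

(−8 + 3y − 4x)(9y − 4x − 8)(7x − 4 − 5y)
= (−72y + 32x + 64 + 27y^2 − 12xy − 24y − 36xy + 16x^2 + 32x)(7x − 4 − 5y)    [distributive law]
= (−96y + 64x + 64 + 27y^2 − 48xy + 16x^2)(7x − 4 − 5y)    [combine like terms]
= −672xy + 384y + 480y^2 + 448x^2 − 256x − 320xy + 448x − 256 − 320y + 189xy^2 − 108y^2 − 135y^3 − 336x^2y + 192xy + 240xy^2 + 112x^3 − 64x^2 − 80x^2y    [distributive law]
= −800xy + 64y + 372y^2 + 384x^2 + 192x − 256 + 429xy^2 − 135y^3 − 416x^2y + 112x^3    [combine like terms]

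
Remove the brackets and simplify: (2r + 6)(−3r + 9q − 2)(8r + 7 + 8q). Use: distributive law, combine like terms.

−48r^3 − 218r^2 + 96qr^2 + 382qr + 144q^2r − 250r + 282q + 432q^2 − 84

(2r + 6)(−3r + 9q − 2)(8r + 7 + 8q)
= (−6r^2 + 18qr − 4r − 18r + 54q − 12)(8r + 7 + 8q)    [distributive law]
= (−6r^2 + 18qr − 22r + 54q − 12)(8r + 7 + 8q)    [combine like terms]
= −48r^3 − 42r^2 − 48qr^2 + 144qr^2 + 126qr + 144q^2r − 176r^2 − 154r − 176qr + 432qr + 378q + 432q^2 − 96r − 84 − 96q    [distributive law]
= −48r^3 − 218r^2 + 96qr^2 + 382qr + 144q^2r − 250r + 282q + 432q^2 − 84    [combine like terms]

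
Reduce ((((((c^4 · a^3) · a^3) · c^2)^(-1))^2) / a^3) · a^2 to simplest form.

a^(-13)c^(-12)

((((((c^4 · a^3) · a^3) · c^2)^(-1))^2) / a^3) · a^2
= (((((c^4 · a^3) · a^3) · c^2)^(-2)) / a^3) · a^2    [power of a power]
= (((((c^4 · a^3) · a^3)^(-2)) · ((c^2)^(-2))) / a^3) · a^2    [power of a product]
= (((((c^4 · a^3)^(-2)) · ((a^3)^(-2))) · ((c^2)^(-2))) / a^3) · a^2    [power of a product]
= ((((((c^4)^(-2)) · ((a^3)^(-2))) · ((a^3)^(-2))) · ((c^2)^(-2))) / a^3) · a^2    [power of a product]
= ((((c^(-8) · ((a^3)^(-2))) · ((a^3)^(-2))) · ((c^2)^(-2))) / a^3) · a^2    [power of a power]
= ((((c^(-8) · a^(-6)) · ((a^3)^(-2))) · ((c^2)^(-2))) / a^3) · a^2    [power of a power]
= ((((c^(-8) · a^(-6)) · a^(-6)) · ((c^2)^(-2))) / a^3) · a^2    [power of a power]
= ((((c^(-8) · a^(-6)) · a^(-6)) · c^(-4)) / a^3) · a^2    [power of a power]
= a^(-13)c^(-12)    [quotient of powers; product of powers]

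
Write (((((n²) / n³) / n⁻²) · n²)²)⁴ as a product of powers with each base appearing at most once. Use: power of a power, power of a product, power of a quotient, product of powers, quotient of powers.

(((((n²) / n³) / n⁻²) · n²)²)⁴
= ((((n²) / n³) / n⁻²) · n²)⁸    [power of a power]
= ((((n²) / n³) / n⁻²)⁸) · ((n²)⁸)    [power of a product]
= ((((n²) / n³)⁸) / ((n⁻²)⁸)) · ((n²)⁸)    [power of a quotient]
= ((((n²)⁸) / ((n³)⁸)) / ((n⁻²)⁸)) · ((n²)⁸)    [power of a quotient]
= (((n¹⁶) / ((n³)⁸)) / ((n⁻²)⁸)) · ((n²)⁸)    [power of a power]
= ((n¹⁶ / n²⁴) / ((n⁻²)⁸)) · ((n²)⁸)    [power of a power]
= (n⁻⁸ / ((n⁻²)⁸)) · ((n²)⁸)    [quotient of powers]
= (n⁻⁸ / n⁻¹⁶) · ((n²)⁸)    [power of a power]
= n⁸ · ((n²)⁸)    [quotient of powers]
= n⁸ · n¹⁶    [power of a power]
= n²⁴    [product of powers]

n²⁴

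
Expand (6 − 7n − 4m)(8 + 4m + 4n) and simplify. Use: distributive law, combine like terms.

48 − 8m − 32n − 44mn − 28n^2 − 16m^2

(6 − 7n − 4m)(8 + 4m + 4n)
= 48 + 24m + 24n − 56n − 28mn − 28n^2 − 32m − 16m^2 − 16mn    [distributive law]
= 48 − 8m − 32n − 44mn − 28n^2 − 16m^2    [combine like terms]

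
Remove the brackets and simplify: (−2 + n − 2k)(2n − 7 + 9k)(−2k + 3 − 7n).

65kn − 131n + 83n^2 − 40k + 42 − 46k^2 − 39kn^2 − 14n^3 + 116k^2n + 36k^3

(−2 + n − 2k)(2n − 7 + 9k)(−2k + 3 − 7n)
= (−4n + 14 − 18k + 2n^2 − 7n + 9kn − 4kn + 14k − 18k^2)(−2k + 3 − 7n)    [distributive law]
= (−11n + 14 − 4k + 2n^2 + 5kn − 18k^2)(−2k + 3 − 7n)    [combine like terms]
= 22kn − 33n + 77n^2 − 28k + 42 − 98n + 8k^2 − 12k + 28kn − 4kn^2 + 6n^2 − 14n^3 − 10k^2n + 15kn − 35kn^2 + 36k^3 − 54k^2 + 126k^2n    [distributive law]
= 65kn − 131n + 83n^2 − 40k + 42 − 46k^2 − 39kn^2 − 14n^3 + 116k^2n + 36k^3    [combine like terms]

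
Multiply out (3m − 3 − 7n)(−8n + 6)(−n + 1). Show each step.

(3m − 3 − 7n)(−8n + 6)(−n + 1)
= (−24mn + 18m + 24n − 18 + 56n^2 − 42n)(−n + 1)    [distributive law]
= (−24mn + 18m − 18n − 18 + 56n^2)(−n + 1)    [combine like terms]
= 24mn^2 − 24mn − 18mn + 18m + 18n^2 − 18n + 18n − 18 − 56n^3 + 56n^2    [distributive law]
= 24mn^2 − 42mn + 18m + 74n^2 − 18 − 56n^3    [combine like terms]

24mn^2 − 42mn + 18m + 74n^2 − 18 − 56n^3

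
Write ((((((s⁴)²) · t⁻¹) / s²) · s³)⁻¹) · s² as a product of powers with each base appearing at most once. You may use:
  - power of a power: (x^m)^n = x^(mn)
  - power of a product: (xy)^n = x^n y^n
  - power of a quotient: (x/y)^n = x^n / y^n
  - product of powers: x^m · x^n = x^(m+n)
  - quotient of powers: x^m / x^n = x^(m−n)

((((((s⁴)²) · t⁻¹) / s²) · s³)⁻¹) · s²
= ((((((s⁴)²) · t⁻¹) / s²)⁻¹) · ((s³)⁻¹)) · s²    [power of a product]
= ((((((s⁴)²) · t⁻¹)⁻¹) / ((s²)⁻¹)) · ((s³)⁻¹)) · s²    [power of a quotient]
= ((((((s⁴)²)⁻¹) · ((t⁻¹)⁻¹)) / ((s²)⁻¹)) · ((s³)⁻¹)) · s²    [power of a product]
= (((((s⁴)⁻²) · ((t⁻¹)⁻¹)) / ((s²)⁻¹)) · ((s³)⁻¹)) · s²    [power of a power]
= (((s⁻⁸ · ((t⁻¹)⁻¹)) / ((s²)⁻¹)) · ((s³)⁻¹)) · s²    [power of a power]
= (((s⁻⁸ · t) / ((s²)⁻¹)) · ((s³)⁻¹)) · s²    [power of a power]
= (((s⁻⁸ · t) / s⁻²) · ((s³)⁻¹)) · s²    [power of a power]
= (((s⁻⁸ · t) / s⁻²) · s⁻³) · s²    [power of a power]
= s⁻⁷t    [quotient of powers; product of powers]

s⁻⁷t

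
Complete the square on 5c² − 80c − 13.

5(c − 8)² − 333

5c² − 80c − 13
= 5(c² − 16c) − 13    [factor out 5 from the c-terms]
= 5(c² − 16c + 64 − 64) − 13    [add and subtract 64 inside the bracket]
= 5(c − 8)² − 320 − 13    [perfect-square identity]
= 5(c − 8)² − 333    [combine constants]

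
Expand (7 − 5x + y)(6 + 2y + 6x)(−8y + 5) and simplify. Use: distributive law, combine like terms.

(7 − 5x + y)(6 + 2y + 6x)(−8y + 5)
= (42 + 14y + 42x − 30x − 10xy − 30x^2 + 6y + 2y^2 + 6xy)(−8y + 5)    [distributive law]
= (42 + 20y + 12x − 4xy − 30x^2 + 2y^2)(−8y + 5)    [combine like terms]
= −336y + 210 − 160y^2 + 100y − 96xy + 60x + 32xy^2 − 20xy + 240x^2y − 150x^2 − 16y^3 + 10y^2    [distributive law]
= −236y + 210 − 150y^2 − 116xy + 60x + 32xy^2 + 240x^2y − 150x^2 − 16y^3    [combine like terms]

−236y + 210 − 150y^2 − 116xy + 60x + 32xy^2 + 240x^2y − 150x^2 − 16y^3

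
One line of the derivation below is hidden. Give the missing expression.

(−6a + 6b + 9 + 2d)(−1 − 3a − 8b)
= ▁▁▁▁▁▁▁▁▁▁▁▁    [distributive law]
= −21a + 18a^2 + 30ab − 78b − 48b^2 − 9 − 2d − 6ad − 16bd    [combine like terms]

After distributive law, the bracketed line is:

6a + 18a^2 + 48ab − 6b − 18ab − 48b^2 − 9 − 27a − 72b − 2d − 6ad − 16bd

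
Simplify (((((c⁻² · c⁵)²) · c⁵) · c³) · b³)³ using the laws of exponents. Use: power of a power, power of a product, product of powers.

(((((c⁻² · c⁵)²) · c⁵) · c³) · b³)³
= (((((c⁻² · c⁵)²) · c⁵) · c³)³) · ((b³)³)    [power of a product]
= (((((c⁻² · c⁵)²) · c⁵)³) · ((c³)³)) · ((b³)³)    [power of a product]
= (((((c⁻² · c⁵)²)³) · ((c⁵)³)) · ((c³)³)) · ((b³)³)    [power of a product]
= ((((c⁻² · c⁵)⁶) · ((c⁵)³)) · ((c³)³)) · ((b³)³)    [power of a power]
= (((((c⁻²)⁶) · ((c⁵)⁶)) · ((c⁵)³)) · ((c³)³)) · ((b³)³)    [power of a product]
= (((c⁻¹² · ((c⁵)⁶)) · ((c⁵)³)) · ((c³)³)) · ((b³)³)    [power of a power]
= (((c⁻¹² · c³⁰) · ((c⁵)³)) · ((c³)³)) · ((b³)³)    [power of a power]
= ((c¹⁸ · ((c⁵)³)) · ((c³)³)) · ((b³)³)    [product of powers]
= ((c¹⁸ · c¹⁵) · ((c³)³)) · ((b³)³)    [power of a power]
= (c³³ · ((c³)³)) · ((b³)³)    [product of powers]
= (c³³ · c⁹) · ((b³)³)    [power of a power]
= c⁴² · ((b³)³)    [product of powers]
= c⁴² · b⁹    [power of a power]
= b⁹c⁴²    [rearrange]

b⁹c⁴²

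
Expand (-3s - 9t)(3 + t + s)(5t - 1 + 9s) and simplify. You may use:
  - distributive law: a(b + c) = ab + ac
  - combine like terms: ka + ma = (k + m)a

(-3s - 9t)(3 + t + s)(5t - 1 + 9s)
= (-9s - 3st - 3s^2 - 27t - 9t^2 - 9st)(5t - 1 + 9s)    [distributive law]
= (-9s - 12st - 3s^2 - 27t - 9t^2)(5t - 1 + 9s)    [combine like terms]
= -45st + 9s - 81s^2 - 60st^2 + 12st - 108s^2t - 15s^2t + 3s^2 - 27s^3 - 135t^2 + 27t - 243st - 45t^3 + 9t^2 - 81st^2    [distributive law]
= -276st + 9s - 78s^2 - 141st^2 - 123s^2t - 27s^3 - 126t^2 + 27t - 45t^3    [combine like terms]

-276st + 9s - 78s^2 - 141st^2 - 123s^2t - 27s^3 - 126t^2 + 27t - 45t^3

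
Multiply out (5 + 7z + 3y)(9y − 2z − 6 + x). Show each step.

27y − 52z − 30 + 5x + 57yz − 14z² + 7xz + 27y² + 3xy

(5 + 7z + 3y)(9y − 2z − 6 + x)
= 45y − 10z − 30 + 5x + 63yz − 14z² − 42z + 7xz + 27y² − 6yz − 18y + 3xy    [distributive law]
= 27y − 52z − 30 + 5x + 57yz − 14z² + 7xz + 27y² + 3xy    [combine like terms]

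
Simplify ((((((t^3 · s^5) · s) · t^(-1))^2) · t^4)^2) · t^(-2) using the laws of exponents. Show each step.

((((((t^3 · s^5) · s) · t^(-1))^2) · t^4)^2) · t^(-2)
= ((((((t^3 · s^5) · s) · t^(-1))^2)^2) · ((t^4)^2)) · t^(-2)    [power of a product]
= (((((t^3 · s^5) · s) · t^(-1))^4) · ((t^4)^2)) · t^(-2)    [power of a power]
= (((((t^3 · s^5) · s)^4) · ((t^(-1))^4)) · ((t^4)^2)) · t^(-2)    [power of a product]
= (((((t^3 · s^5)^4) · (s^4)) · ((t^(-1))^4)) · ((t^4)^2)) · t^(-2)    [power of a product]
= ((((((t^3)^4) · ((s^5)^4)) · (s^4)) · ((t^(-1))^4)) · ((t^4)^2)) · t^(-2)    [power of a product]
= ((((t^12 · ((s^5)^4)) · (s^4)) · ((t^(-1))^4)) · ((t^4)^2)) · t^(-2)    [power of a power]
= ((((t^12 · s^20) · (s^4)) · ((t^(-1))^4)) · ((t^4)^2)) · t^(-2)    [power of a power]
= ((((t^12 · s^20) · s^4) · t^(-4)) · ((t^4)^2)) · t^(-2)    [power of a power]
= ((((t^12 · s^20) · s^4) · t^(-4)) · t^8) · t^(-2)    [power of a power]
= s^24t^14    [product of powers]

s^24t^14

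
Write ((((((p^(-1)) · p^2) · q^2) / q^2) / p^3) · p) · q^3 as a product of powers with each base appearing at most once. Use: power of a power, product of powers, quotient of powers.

((((((p^(-1)) · p^2) · q^2) / q^2) / p^3) · p) · q^3
= ((((p · q^2) / q^2) / p^3) · p) · q^3    [product of powers]
= p^(-1)q^3    [quotient of powers; product of powers]

p^(-1)q^3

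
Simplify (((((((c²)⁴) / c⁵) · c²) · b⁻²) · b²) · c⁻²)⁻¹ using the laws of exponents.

c⁻³

(((((((c²)⁴) / c⁵) · c²) · b⁻²) · b²) · c⁻²)⁻¹
= (((((((c²)⁴) / c⁵) · c²) · b⁻²) · b²)⁻¹) · ((c⁻²)⁻¹)    [power of a product]
= (((((((c²)⁴) / c⁵) · c²) · b⁻²)⁻¹) · ((b²)⁻¹)) · ((c⁻²)⁻¹)    [power of a product]
= (((((((c²)⁴) / c⁵) · c²)⁻¹) · ((b⁻²)⁻¹)) · ((b²)⁻¹)) · ((c⁻²)⁻¹)    [power of a product]
= (((((((c²)⁴) / c⁵)⁻¹) · ((c²)⁻¹)) · ((b⁻²)⁻¹)) · ((b²)⁻¹)) · ((c⁻²)⁻¹)    [power of a product]
= (((((((c²)⁴)⁻¹) / ((c⁵)⁻¹)) · ((c²)⁻¹)) · ((b⁻²)⁻¹)) · ((b²)⁻¹)) · ((c⁻²)⁻¹)    [power of a quotient]
= ((((((c²)⁻⁴) / ((c⁵)⁻¹)) · ((c²)⁻¹)) · ((b⁻²)⁻¹)) · ((b²)⁻¹)) · ((c⁻²)⁻¹)    [power of a power]
= ((((c⁻⁸ / ((c⁵)⁻¹)) · ((c²)⁻¹)) · ((b⁻²)⁻¹)) · ((b²)⁻¹)) · ((c⁻²)⁻¹)    [power of a power]
= ((((c⁻⁸ / c⁻⁵) · ((c²)⁻¹)) · ((b⁻²)⁻¹)) · ((b²)⁻¹)) · ((c⁻²)⁻¹)    [power of a power]
= (((c⁻³ · ((c²)⁻¹)) · ((b⁻²)⁻¹)) · ((b²)⁻¹)) · ((c⁻²)⁻¹)    [quotient of powers]
= (((c⁻³ · c⁻²) · ((b⁻²)⁻¹)) · ((b²)⁻¹)) · ((c⁻²)⁻¹)    [power of a power]
= ((c⁻⁵ · ((b⁻²)⁻¹)) · ((b²)⁻¹)) · ((c⁻²)⁻¹)    [product of powers]
= ((c⁻⁵ · b²) · ((b²)⁻¹)) · ((c⁻²)⁻¹)    [power of a power]
= ((c⁻⁵ · b²) · b⁻²) · ((c⁻²)⁻¹)    [power of a power]
= ((c⁻⁵ · b²) · b⁻²) · c²    [power of a power]
= c⁻³    [product of powers]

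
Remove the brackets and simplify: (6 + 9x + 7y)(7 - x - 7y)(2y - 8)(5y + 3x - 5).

(6 + 9x + 7y)(7 - x - 7y)(2y - 8)(5y + 3x - 5)
= (42 - 6x - 42y + 63x - 9x^2 - 63xy + 49y - 7xy - 49y^2)(2y - 8)(5y + 3x - 5)    [distributive law]
= (42 + 57x + 7y - 9x^2 - 70xy - 49y^2)(2y - 8)(5y + 3x - 5)    [combine like terms]
= (84y - 336 + 114xy - 456x + 14y^2 - 56y - 18x^2y + 72x^2 - 140xy^2 + 560xy - 98y^3 + 392y^2)(5y + 3x - 5)    [distributive law]
= (28y - 336 + 674xy - 456x + 406y^2 - 18x^2y + 72x^2 - 140xy^2 - 98y^3)(5y + 3x - 5)    [combine like terms]
= 140y^2 + 84xy - 140y - 1680y - 1008x + 1680 + 3370xy^2 + 2022x^2y - 3370xy - 2280xy - 1368x^2 + 2280x + 2030y^3 + 1218xy^2 - 2030y^2 - 90x^2y^2 - 54x^3y + 90x^2y + 360x^2y + 216x^3 - 360x^2 - 700xy^3 - 420x^2y^2 + 700xy^2 - 490y^4 - 294xy^3 + 490y^3    [distributive law]
= -1890y^2 - 5566xy - 1820y + 1272x + 1680 + 5288xy^2 + 2472x^2y - 1728x^2 + 2520y^3 - 510x^2y^2 - 54x^3y + 216x^3 - 994xy^3 - 490y^4    [combine like terms]

-1890y^2 - 5566xy - 1820y + 1272x + 1680 + 5288xy^2 + 2472x^2y - 1728x^2 + 2520y^3 - 510x^2y^2 - 54x^3y + 216x^3 - 994xy^3 - 490y^4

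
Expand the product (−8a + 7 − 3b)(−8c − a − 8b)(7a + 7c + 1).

504a²c + 448ac² − 377ac + 56a³ − 41a² + 469a²b + 637abc − 325ab − 392c² − 56c − 7a − 368bc − 56b + 168bc² + 168ab² + 168b²c + 24b²

(−8a + 7 − 3b)(−8c − a − 8b)(7a + 7c + 1)
= (64ac + 8a² + 64ab − 56c − 7a − 56b + 24bc + 3ab + 24b²)(7a + 7c + 1)    [distributive law]
= (64ac + 8a² + 67ab − 56c − 7a − 56b + 24bc + 24b²)(7a + 7c + 1)    [combine like terms]
= 448a²c + 448ac² + 64ac + 56a³ + 56a²c + 8a² + 469a²b + 469abc + 67ab − 392ac − 392c² − 56c − 49a² − 49ac − 7a − 392ab − 392bc − 56b + 168abc + 168bc² + 24bc + 168ab² + 168b²c + 24b²    [distributive law]
= 504a²c + 448ac² − 377ac + 56a³ − 41a² + 469a²b + 637abc − 325ab − 392c² − 56c − 7a − 368bc − 56b + 168bc² + 168ab² + 168b²c + 24b²    [combine like terms]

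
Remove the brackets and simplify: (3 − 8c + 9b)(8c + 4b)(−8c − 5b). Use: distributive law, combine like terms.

−192c^2 − 216bc − 60b^2 + 512c^3 − 488b^2c − 180b^3

(3 − 8c + 9b)(8c + 4b)(−8c − 5b)
= (24c + 12b − 64c^2 − 32bc + 72bc + 36b^2)(−8c − 5b)    [distributive law]
= (24c + 12b − 64c^2 + 40bc + 36b^2)(−8c − 5b)    [combine like terms]
= −192c^2 − 120bc − 96bc − 60b^2 + 512c^3 + 320bc^2 − 320bc^2 − 200b^2c − 288b^2c − 180b^3    [distributive law]
= −192c^2 − 216bc − 60b^2 + 512c^3 − 488b^2c − 180b^3    [combine like terms]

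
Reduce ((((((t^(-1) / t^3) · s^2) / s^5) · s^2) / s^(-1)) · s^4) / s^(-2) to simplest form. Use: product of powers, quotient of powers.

((((((t^(-1) / t^3) · s^2) / s^5) · s^2) / s^(-1)) · s^4) / s^(-2)
= (((((t^(-4) · s^2) / s^5) · s^2) / s^(-1)) · s^4) / s^(-2)    [quotient of powers]
= s^6t^(-4)    [quotient of powers; product of powers]

s^6t^(-4)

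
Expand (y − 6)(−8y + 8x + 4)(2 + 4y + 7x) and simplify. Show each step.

192y² − 32y³ − 24xy² + 188xy + 56x²y + 8y − 264x − 336x² − 48

(y − 6)(−8y + 8x + 4)(2 + 4y + 7x)
= (−8y² + 8xy + 4y + 48y − 48x − 24)(2 + 4y + 7x)    [distributive law]
= (−8y² + 8xy + 52y − 48x − 24)(2 + 4y + 7x)    [combine like terms]
= −16y² − 32y³ − 56xy² + 16xy + 32xy² + 56x²y + 104y + 208y² + 364xy − 96x − 192xy − 336x² − 48 − 96y − 168x    [distributive law]
= 192y² − 32y³ − 24xy² + 188xy + 56x²y + 8y − 264x − 336x² − 48    [combine like terms]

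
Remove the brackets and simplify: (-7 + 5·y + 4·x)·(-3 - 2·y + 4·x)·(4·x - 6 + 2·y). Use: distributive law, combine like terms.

324·x - 126 + 48·y - 156·x·y + 58·y^2 - 256·x^2 - 16·x·y^2 - 20·y^3 + 80·x^2·y + 64·x^3

(-7 + 5·y + 4·x)·(-3 - 2·y + 4·x)·(4·x - 6 + 2·y)
= (21 + 14·y - 28·x - 15·y - 10·y^2 + 20·x·y - 12·x - 8·x·y + 16·x^2)·(4·x - 6 + 2·y)    [distributive law]
= (21 - y - 40·x - 10·y^2 + 12·x·y + 16·x^2)·(4·x - 6 + 2·y)    [combine like terms]
= 84·x - 126 + 42·y - 4·x·y + 6·y - 2·y^2 - 160·x^2 + 240·x - 80·x·y - 40·x·y^2 + 60·y^2 - 20·y^3 + 48·x^2·y - 72·x·y + 24·x·y^2 + 64·x^3 - 96·x^2 + 32·x^2·y    [distributive law]
= 324·x - 126 + 48·y - 156·x·y + 58·y^2 - 256·x^2 - 16·x·y^2 - 20·y^3 + 80·x^2·y + 64·x^3    [combine like terms]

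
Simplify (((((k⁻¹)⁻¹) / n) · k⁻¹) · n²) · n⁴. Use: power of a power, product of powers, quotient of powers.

(((((k⁻¹)⁻¹) / n) · k⁻¹) · n²) · n⁴
= (((k / n) · k⁻¹) · n²) · n⁴    [power of a power]
= n⁵    [quotient of powers; product of powers]

n⁵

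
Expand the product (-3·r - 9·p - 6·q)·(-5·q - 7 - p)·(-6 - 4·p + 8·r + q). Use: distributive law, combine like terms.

(-3·r - 9·p - 6·q)·(-5·q - 7 - p)·(-6 - 4·p + 8·r + q)
= (15·q·r + 21·r + 3·p·r + 45·p·q + 63·p + 9·p² + 30·q² + 42·q + 6·p·q)·(-6 - 4·p + 8·r + q)    [distributive law]
= (15·q·r + 21·r + 3·p·r + 51·p·q + 63·p + 9·p² + 30·q² + 42·q)·(-6 - 4·p + 8·r + q)    [combine like terms]
= -90·q·r - 60·p·q·r + 120·q·r² + 15·q²·r - 126·r - 84·p·r + 168·r² + 21·q·r - 18·p·r - 12·p²·r + 24·p·r² + 3·p·q·r - 306·p·q - 204·p²·q + 408·p·q·r + 51·p·q² - 378·p - 252·p² + 504·p·r + 63·p·q - 54·p² - 36·p³ + 72·p²·r + 9·p²·q - 180·q² - 120·p·q² + 240·q²·r + 30·q³ - 252·q - 168·p·q + 336·q·r + 42·q²    [distributive law]
= 267·q·r + 351·p·q·r + 120·q·r² + 255·q²·r - 126·r + 402·p·r + 168·r² + 60·p²·r + 24·p·r² - 411·p·q - 195·p²·q - 69·p·q² - 378·p - 306·p² - 36·p³ - 138·q² + 30·q³ - 252·q    [combine like terms]

267·q·r + 351·p·q·r + 120·q·r² + 255·q²·r - 126·r + 402·p·r + 168·r² + 60·p²·r + 24·p·r² - 411·p·q - 195·p²·q - 69·p·q² - 378·p - 306·p² - 36·p³ - 138·q² + 30·q³ - 252·q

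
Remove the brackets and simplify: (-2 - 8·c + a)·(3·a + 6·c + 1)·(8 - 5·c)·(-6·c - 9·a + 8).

638·a·c + 552·a² - 176·a + 3990·a·c² + 807·a²·c - 1372·c² - 1104·c + 3624·c³ - 128 - 2700·a·c³ - 720·a²·c² - 1440·c⁴ - 216·a³ + 135·a³·c

(-2 - 8·c + a)·(3·a + 6·c + 1)·(8 - 5·c)·(-6·c - 9·a + 8)
= (-6·a - 12·c - 2 - 24·a·c - 48·c² - 8·c + 3·a² + 6·a·c + a)·(8 - 5·c)·(-6·c - 9·a + 8)    [distributive law]
= (-5·a - 20·c - 2 - 18·a·c - 48·c² + 3·a²)·(8 - 5·c)·(-6·c - 9·a + 8)    [combine like terms]
= (-40·a + 25·a·c - 160·c + 100·c² - 16 + 10·c - 144·a·c + 90·a·c² - 384·c² + 240·c³ + 24·a² - 15·a²·c)·(-6·c - 9·a + 8)    [distributive law]
= (-40·a - 119·a·c - 150·c - 284·c² - 16 + 90·a·c² + 240·c³ + 24·a² - 15·a²·c)·(-6·c - 9·a + 8)    [combine like terms]
= 240·a·c + 360·a² - 320·a + 714·a·c² + 1071·a²·c - 952·a·c + 900·c² + 1350·a·c - 1200·c + 1704·c³ + 2556·a·c² - 2272·c² + 96·c + 144·a - 128 - 540·a·c³ - 810·a²·c² + 720·a·c² - 1440·c⁴ - 2160·a·c³ + 1920·c³ - 144·a²·c - 216·a³ + 192·a² + 90·a²·c² + 135·a³·c - 120·a²·c    [distributive law]
= 638·a·c + 552·a² - 176·a + 3990·a·c² + 807·a²·c - 1372·c² - 1104·c + 3624·c³ - 128 - 2700·a·c³ - 720·a²·c² - 1440·c⁴ - 216·a³ + 135·a³·c    [combine like terms]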